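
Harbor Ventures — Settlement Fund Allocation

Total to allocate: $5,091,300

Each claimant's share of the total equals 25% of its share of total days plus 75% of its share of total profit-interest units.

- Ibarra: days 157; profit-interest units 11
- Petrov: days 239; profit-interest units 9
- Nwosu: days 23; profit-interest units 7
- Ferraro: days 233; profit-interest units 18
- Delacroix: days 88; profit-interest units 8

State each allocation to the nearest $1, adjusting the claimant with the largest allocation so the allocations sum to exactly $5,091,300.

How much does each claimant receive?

Days total 740; profit-interest units total 53.
Combined weights (25% days + 75% profit-interest units): Ibarra 0.2087; Petrov 0.2081; Nwosu 0.1068; Ferraro 0.3334; Delacroix 0.1429.
Proportional shares: Ibarra 1,062,558.98; Petrov 1,059,508.36; Nwosu 543,887.66; Ferraro 1,697,608.44; Delacroix 727,736.56.
Rounded to nearest $1: Ibarra $1,062,559; Petrov $1,059,508; Nwosu $543,888; Ferraro $1,697,608; Delacroix $727,737. Sum = $5,091,300.
Rounded total matches; no reconciliation needed.

Ibarra: $1,062,559; Petrov: $1,059,508; Nwosu: $543,888; Ferraro: $1,697,608; Delacroix: $727,737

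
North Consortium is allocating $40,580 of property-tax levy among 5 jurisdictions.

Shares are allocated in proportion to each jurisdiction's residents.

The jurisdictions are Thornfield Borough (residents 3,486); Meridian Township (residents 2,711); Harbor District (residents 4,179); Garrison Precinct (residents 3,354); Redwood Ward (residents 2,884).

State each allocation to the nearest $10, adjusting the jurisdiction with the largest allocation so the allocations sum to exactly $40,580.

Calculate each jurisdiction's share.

Sum of residents: 16,614.
Pro-rata amounts: Thornfield Borough 3,486/16,614 × $40,580 = 8,514.62; Meridian Township 2,711/16,614 × $40,580 = 6,621.67; Harbor District 4,179/16,614 × $40,580 = 10,207.28; Garrison Precinct 3,354/16,614 × $40,580 = 8,192.21; Redwood Ward 2,884/16,614 × $40,580 = 7,044.22.
After rounding ($10): Thornfield Borough $8,510; Meridian Township $6,620; Harbor District $10,210; Garrison Precinct $8,190; Redwood Ward $7,040. Sum = $40,570.
Difference $40,580 − $40,570 = +$10 applied to largest allocation (Harbor District): Harbor District becomes $10,220.

Thornfield Borough: $8,510; Meridian Township: $6,620; Harbor District: $10,220; Garrison Precinct: $8,190; Redwood Ward: $7,040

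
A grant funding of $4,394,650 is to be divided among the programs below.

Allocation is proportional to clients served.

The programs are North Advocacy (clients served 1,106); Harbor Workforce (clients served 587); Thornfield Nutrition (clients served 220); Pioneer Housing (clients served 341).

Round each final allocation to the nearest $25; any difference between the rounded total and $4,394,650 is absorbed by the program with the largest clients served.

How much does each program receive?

North Advocacy: $2,156,400 | Harbor Workforce: $1,144,475 | Thornfield Nutrition: $428,925 | Pioneer Housing: $664,850

Combined clients served = 2,254.
Pro-rata amounts: North Advocacy 1,106/2,254 × $4,394,650 = 2,156,381.06; Harbor Workforce 587/2,254 × $4,394,650 = 1,144,480.72; Thornfield Nutrition 220/2,254 × $4,394,650 = 428,936.56; Pioneer Housing 341/2,254 × $4,394,650 = 664,851.66.
After rounding ($25): North Advocacy $2,156,375; Harbor Workforce $1,144,475; Thornfield Nutrition $428,925; Pioneer Housing $664,850. Sum = $4,394,625.
Difference $4,394,650 − $4,394,625 = +$25 applied to largest clients served (North Advocacy): North Advocacy becomes $2,156,400.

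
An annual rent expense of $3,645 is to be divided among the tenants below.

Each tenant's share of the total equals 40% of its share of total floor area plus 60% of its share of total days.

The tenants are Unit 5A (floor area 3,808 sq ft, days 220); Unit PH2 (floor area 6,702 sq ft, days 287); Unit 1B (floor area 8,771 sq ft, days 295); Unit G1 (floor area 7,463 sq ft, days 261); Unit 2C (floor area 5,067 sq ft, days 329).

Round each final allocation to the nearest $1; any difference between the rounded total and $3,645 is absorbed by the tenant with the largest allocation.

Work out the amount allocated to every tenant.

Unit 5A: $520; Unit PH2: $758; Unit 1B: $866; Unit G1: $752; Unit 2C: $749

Floor area total 31,811; days total 1,392.
Composite weights (40% floor area + 60% days): Unit 5A 0.1427; Unit PH2 0.2080; Unit 1B 0.2374; Unit G1 0.2063; Unit 2C 0.2055.
Unrounded shares: Unit 5A 520.18; Unit PH2 758.09; Unit 1B 865.48; Unit G1 752.12; Unit 2C 749.14.
At nearest $1: Unit 5A $520; Unit PH2 $758; Unit 1B $865; Unit G1 $752; Unit 2C $749. Sum = $3,644.
Difference $3,645 − $3,644 = +$1 applied to largest allocation (Unit 1B): Unit 1B becomes $866.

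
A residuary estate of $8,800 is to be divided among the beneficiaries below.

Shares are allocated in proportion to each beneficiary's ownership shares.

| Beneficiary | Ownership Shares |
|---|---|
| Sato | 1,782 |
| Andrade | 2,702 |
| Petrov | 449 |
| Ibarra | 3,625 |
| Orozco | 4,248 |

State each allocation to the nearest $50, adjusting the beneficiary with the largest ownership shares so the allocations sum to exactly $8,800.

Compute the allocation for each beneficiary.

Total ownership shares = 12,806.
Proportional shares: Sato 1,782/12,806 × $8,800 = 1,224.55; Andrade 2,702/12,806 × $8,800 = 1,856.75; Petrov 449/12,806 × $8,800 = 308.54; Ibarra 3,625/12,806 × $8,800 = 2,491.02; Orozco 4,248/12,806 × $8,800 = 2,919.13.
At nearest $50: Sato $1,200; Andrade $1,850; Petrov $300; Ibarra $2,500; Orozco $2,900. Sum = $8,750.
Difference $8,800 − $8,750 = +$50 applied to largest ownership shares (Orozco): Orozco becomes $2,950.

Sato: $1,200 | Andrade: $1,850 | Petrov: $300 | Ibarra: $2,500 | Orozco: $2,950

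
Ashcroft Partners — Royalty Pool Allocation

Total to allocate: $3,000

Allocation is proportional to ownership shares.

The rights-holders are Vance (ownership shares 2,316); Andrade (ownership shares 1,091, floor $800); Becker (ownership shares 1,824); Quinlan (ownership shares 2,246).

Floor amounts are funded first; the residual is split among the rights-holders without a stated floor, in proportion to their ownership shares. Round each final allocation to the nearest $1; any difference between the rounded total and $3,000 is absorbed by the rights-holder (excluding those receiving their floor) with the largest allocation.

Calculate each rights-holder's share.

Vance: $798 | Andrade: $800 | Becker: $628 | Quinlan: $774

Fund the minimums — Andrade $800. Remaining pool $2,200.
Remaining pool split over remaining ownership shares 6,386: Vance 797.87 → $798; Becker 628.37 → $628; Quinlan 773.76 → $774.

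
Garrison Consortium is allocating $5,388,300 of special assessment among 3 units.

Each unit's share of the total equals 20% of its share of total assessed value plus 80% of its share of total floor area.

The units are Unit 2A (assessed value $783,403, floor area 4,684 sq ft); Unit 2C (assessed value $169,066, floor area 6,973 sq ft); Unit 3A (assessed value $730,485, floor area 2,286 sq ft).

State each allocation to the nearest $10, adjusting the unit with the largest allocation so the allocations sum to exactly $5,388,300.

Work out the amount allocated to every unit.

Unit 2A: $1,949,760; Unit 2C: $2,264,040; Unit 3A: $1,174,500

Assessed value total 1,682,954; floor area total 13,943.
Combined weights (20% assessed value + 80% floor area): Unit 2A 0.3618; Unit 2C 0.4202; Unit 3A 0.2180.
Unrounded shares: Unit 2A 1,949,755.86; Unit 2C 2,264,043.19; Unit 3A 1,174,500.95.
At nearest $10: Unit 2A $1,949,760; Unit 2C $2,264,040; Unit 3A $1,174,500. Sum = $5,388,300.
Rounded total matches; no reconciliation needed.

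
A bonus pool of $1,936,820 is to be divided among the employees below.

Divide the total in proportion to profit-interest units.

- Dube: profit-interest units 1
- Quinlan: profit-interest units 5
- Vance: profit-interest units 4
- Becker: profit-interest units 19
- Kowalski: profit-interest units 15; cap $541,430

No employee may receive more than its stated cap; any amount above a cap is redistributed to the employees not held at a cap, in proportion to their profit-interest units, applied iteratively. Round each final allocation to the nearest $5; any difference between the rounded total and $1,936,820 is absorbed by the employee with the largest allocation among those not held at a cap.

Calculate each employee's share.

Profit-interest units total: 44.
Pro-rata shares before constraints: Dube 44,018.64; Quinlan 220,093.18; Vance 176,074.55; Becker 836,354.09; Kowalski 660,279.55.
Held at cap: Kowalski ($541,430); balance $1,395,390 reallocated over remaining profit-interest units 29.
Remaining shares: Dube 48,116.90 → $48,115; Quinlan 240,584.48 → $240,585; Vance 192,467.59 → $192,470; Becker 914,221.03 → $914,220.

Dube: $48,115; Quinlan: $240,585; Vance: $192,470; Becker: $914,220; Kowalski: $541,430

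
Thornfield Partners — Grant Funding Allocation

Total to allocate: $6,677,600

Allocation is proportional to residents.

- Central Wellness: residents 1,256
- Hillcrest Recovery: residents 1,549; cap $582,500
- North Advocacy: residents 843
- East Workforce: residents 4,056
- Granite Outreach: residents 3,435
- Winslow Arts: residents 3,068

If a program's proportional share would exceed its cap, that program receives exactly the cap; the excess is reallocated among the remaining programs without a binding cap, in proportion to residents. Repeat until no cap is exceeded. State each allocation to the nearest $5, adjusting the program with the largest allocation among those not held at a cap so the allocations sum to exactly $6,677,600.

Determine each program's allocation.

Central Wellness: $604,790; Hillcrest Recovery: $582,500; North Advocacy: $405,925; East Workforce: $1,953,050; Granite Outreach: $1,654,025; Winslow Arts: $1,477,310

Total residents = 14,207.
Pro-rata shares before constraints: Central Wellness 590,347.41; Hillcrest Recovery 728,063.80; North Advocacy 396,228.39; East Workforce 1,906,408.50; Granite Outreach 1,614,524.95; Winslow Arts 1,442,026.94.
Cap binds for Hillcrest Recovery ($582,500); balance $6,095,100 reallocated over remaining residents 12,658.
Redistributed shares: Central Wellness 604,791.09 → $604,790; North Advocacy 405,922.68 → $405,925; East Workforce 1,953,051.48 → $1,953,050; Granite Outreach 1,654,026.58 → $1,654,025; Winslow Arts 1,477,308.17 → $1,477,310.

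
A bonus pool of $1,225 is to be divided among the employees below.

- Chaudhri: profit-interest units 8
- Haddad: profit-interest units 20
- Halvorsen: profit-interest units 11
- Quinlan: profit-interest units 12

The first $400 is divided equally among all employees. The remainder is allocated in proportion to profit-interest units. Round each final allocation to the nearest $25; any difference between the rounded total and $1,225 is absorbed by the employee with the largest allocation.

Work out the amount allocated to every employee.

Chaudhri: $225; Haddad: $425; Halvorsen: $275; Quinlan: $300

Equal tier: $400 ÷ 4 = $100 apiece.
Remainder $825 by profit-interest units (total 51): Chaudhri 129.41 → $125; Haddad 323.53 → $325; Halvorsen 177.94 → $175; Quinlan 194.12 → $200.
Totals: Chaudhri $100 + $125 = $225; Haddad $100 + $325 = $425; Halvorsen $100 + $175 = $275; Quinlan $100 + $200 = $300.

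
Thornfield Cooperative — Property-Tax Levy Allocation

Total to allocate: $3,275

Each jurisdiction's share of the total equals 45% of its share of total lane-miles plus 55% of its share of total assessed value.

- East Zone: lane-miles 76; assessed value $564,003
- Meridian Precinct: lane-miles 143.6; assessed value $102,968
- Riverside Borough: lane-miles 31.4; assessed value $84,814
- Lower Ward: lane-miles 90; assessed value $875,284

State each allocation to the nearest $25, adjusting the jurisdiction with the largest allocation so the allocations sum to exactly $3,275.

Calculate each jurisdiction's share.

Totals — lane-miles 341, assessed value 1,627,069.
Composite weights (45% lane-miles + 55% assessed value): East Zone 0.2909; Meridian Precinct 0.2243; Riverside Borough 0.0701; Lower Ward 0.4146.
Unrounded shares: East Zone 952.84; Meridian Precinct 734.61; Riverside Borough 229.60; Lower Ward 1,357.95.
After rounding ($25): East Zone $950; Meridian Precinct $725; Riverside Borough $225; Lower Ward $1,350. Sum = $3,250.
Difference $3,275 − $3,250 = +$25 applied to largest allocation (Lower Ward): Lower Ward becomes $1,375.

East Zone: $950 · Meridian Precinct: $725 · Riverside Borough: $225 · Lower Ward: $1,375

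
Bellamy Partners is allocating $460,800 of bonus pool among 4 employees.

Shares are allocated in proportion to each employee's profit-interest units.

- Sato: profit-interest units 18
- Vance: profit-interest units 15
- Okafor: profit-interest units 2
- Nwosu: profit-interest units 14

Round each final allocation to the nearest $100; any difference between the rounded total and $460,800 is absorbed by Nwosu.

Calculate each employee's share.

Sato: $169,300 | Vance: $141,100 | Okafor: $18,800 | Nwosu: $131,600

Profit-interest units total: 49.
Unrounded shares: Sato 18/49 × $460,800 = 169,273.47; Vance 15/49 × $460,800 = 141,061.22; Okafor 2/49 × $460,800 = 18,808.16; Nwosu 14/49 × $460,800 = 131,657.14.
At nearest $100: Sato $169,300; Vance $141,100; Okafor $18,800; Nwosu $131,700. Sum = $460,900.
Difference $460,800 − $460,900 = −$100 applied to Nwosu: Nwosu becomes $131,600.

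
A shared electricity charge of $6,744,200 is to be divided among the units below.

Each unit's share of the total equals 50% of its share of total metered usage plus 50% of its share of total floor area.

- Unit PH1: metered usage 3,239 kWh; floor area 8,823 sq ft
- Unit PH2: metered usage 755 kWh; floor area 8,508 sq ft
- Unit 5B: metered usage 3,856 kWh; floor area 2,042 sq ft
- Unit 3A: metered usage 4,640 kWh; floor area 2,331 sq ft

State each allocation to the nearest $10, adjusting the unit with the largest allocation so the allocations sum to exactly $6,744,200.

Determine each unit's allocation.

Unit PH1: $2,245,280; Unit PH2: $1,525,710; Unit 5B: $1,358,320; Unit 3A: $1,614,890

Totals — metered usage 12,490, floor area 21,704.
Combined weights (50% metered usage + 50% floor area): Unit PH1 0.3329; Unit PH2 0.2262; Unit 5B 0.2014; Unit 3A 0.2394.
Proportional shares: Unit PH1 2,245,287.12; Unit PH2 1,525,706.08; Unit 5B 1,358,319.05; Unit 3A 1,614,887.75.
After rounding ($10): Unit PH1 $2,245,290; Unit PH2 $1,525,710; Unit 5B $1,358,320; Unit 3A $1,614,890. Sum = $6,744,210.
Difference $6,744,200 − $6,744,210 = −$10 applied to largest allocation (Unit PH1): Unit PH1 becomes $2,245,280.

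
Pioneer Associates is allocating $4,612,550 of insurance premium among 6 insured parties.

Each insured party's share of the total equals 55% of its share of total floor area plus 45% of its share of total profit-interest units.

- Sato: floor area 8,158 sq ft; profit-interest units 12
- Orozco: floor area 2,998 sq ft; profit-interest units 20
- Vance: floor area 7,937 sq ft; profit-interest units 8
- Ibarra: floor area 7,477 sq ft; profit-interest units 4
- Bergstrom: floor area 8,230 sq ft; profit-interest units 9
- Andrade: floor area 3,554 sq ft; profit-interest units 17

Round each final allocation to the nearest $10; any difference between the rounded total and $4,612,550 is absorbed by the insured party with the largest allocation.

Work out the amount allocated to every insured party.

Floor area total 38,354; profit-interest units total 70.
Combined weights (55% floor area + 45% profit-interest units): Sato 0.1941; Orozco 0.1716; Vance 0.1652; Ibarra 0.1329; Bergstrom 0.1759; Andrade 0.1603.
Pro-rata amounts: Sato 895,431.34; Orozco 791,343.07; Vance 762,204.998; Ibarra 613,170.14; Bergstrom 811,237.42; Andrade 739,163.04.
Rounded to nearest $10: Sato $895,430; Orozco $791,340; Vance $762,200; Ibarra $613,170; Bergstrom $811,240; Andrade $739,160. Sum = $4,612,540.
Difference $4,612,550 − $4,612,540 = +$10 applied to largest allocation (Sato): Sato becomes $895,440.

Sato: $895,440 | Orozco: $791,340 | Vance: $762,200 | Ibarra: $613,170 | Bergstrom: $811,240 | Andrade: $739,160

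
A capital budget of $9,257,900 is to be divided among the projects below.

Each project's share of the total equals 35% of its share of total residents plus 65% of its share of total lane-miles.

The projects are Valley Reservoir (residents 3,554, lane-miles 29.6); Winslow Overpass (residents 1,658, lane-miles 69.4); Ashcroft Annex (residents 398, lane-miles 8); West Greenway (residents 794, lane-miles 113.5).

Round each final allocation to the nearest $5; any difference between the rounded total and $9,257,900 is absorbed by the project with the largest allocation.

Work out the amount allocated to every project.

Valley Reservoir: $2,606,045; Winslow Overpass: $2,732,895; Ashcroft Annex: $419,705; West Greenway: $3,499,255

Residents total 6,404; lane-miles total 220.5.
Combined weights (35% residents + 65% lane-miles): Valley Reservoir 0.2815; Winslow Overpass 0.2952; Ashcroft Annex 0.0453; West Greenway 0.3780.
Proportional shares: Valley Reservoir 2,606,045.27; Winslow Overpass 2,732,892.64; Ashcroft Annex 419,705.01; West Greenway 3,499,257.09.
After rounding ($5): Valley Reservoir $2,606,045; Winslow Overpass $2,732,895; Ashcroft Annex $419,705; West Greenway $3,499,255. Sum = $9,257,900.
Sum already equals the total — no adjustment.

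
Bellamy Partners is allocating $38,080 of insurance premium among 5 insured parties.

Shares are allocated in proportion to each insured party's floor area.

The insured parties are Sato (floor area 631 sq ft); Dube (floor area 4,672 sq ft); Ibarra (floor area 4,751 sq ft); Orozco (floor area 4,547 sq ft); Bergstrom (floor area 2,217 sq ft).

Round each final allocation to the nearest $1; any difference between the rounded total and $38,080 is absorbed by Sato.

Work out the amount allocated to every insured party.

Sato: $1,428 · Dube: $10,579 · Ibarra: $10,757 · Orozco: $10,296 · Bergstrom: $5,020

Total floor area = 16,818.
Raw shares: Sato 631/16,818 × $38,080 = 1,428.74; Dube 4,672/16,818 × $38,080 = 10,578.53; Ibarra 4,751/16,818 × $38,080 = 10,757.41; Orozco 4,547/16,818 × $38,080 = 10,295.502; Bergstrom 2,217/16,818 × $38,080 = 5,019.82.
After rounding ($1): Sato $1,429; Dube $10,579; Ibarra $10,757; Orozco $10,296; Bergstrom $5,020. Sum = $38,081.
Difference $38,080 − $38,081 = −$1 applied to Sato: Sato becomes $1,428.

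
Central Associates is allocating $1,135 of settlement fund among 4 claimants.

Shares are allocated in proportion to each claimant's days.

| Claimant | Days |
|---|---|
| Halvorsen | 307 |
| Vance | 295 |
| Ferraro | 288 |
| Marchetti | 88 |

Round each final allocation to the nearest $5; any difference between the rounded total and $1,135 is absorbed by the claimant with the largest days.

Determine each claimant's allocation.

Total days = 978.
Unrounded shares: Halvorsen 307/978 × $1,135 = 356.28; Vance 295/978 × $1,135 = 342.36; Ferraro 288/978 × $1,135 = 334.23; Marchetti 88/978 × $1,135 = 102.13.
At nearest $5: Halvorsen $355; Vance $340; Ferraro $335; Marchetti $100. Sum = $1,130.
Difference $1,135 − $1,130 = +$5 applied to largest days (Halvorsen): Halvorsen becomes $360.

Halvorsen: $360 · Vance: $340 · Ferraro: $335 · Marchetti: $100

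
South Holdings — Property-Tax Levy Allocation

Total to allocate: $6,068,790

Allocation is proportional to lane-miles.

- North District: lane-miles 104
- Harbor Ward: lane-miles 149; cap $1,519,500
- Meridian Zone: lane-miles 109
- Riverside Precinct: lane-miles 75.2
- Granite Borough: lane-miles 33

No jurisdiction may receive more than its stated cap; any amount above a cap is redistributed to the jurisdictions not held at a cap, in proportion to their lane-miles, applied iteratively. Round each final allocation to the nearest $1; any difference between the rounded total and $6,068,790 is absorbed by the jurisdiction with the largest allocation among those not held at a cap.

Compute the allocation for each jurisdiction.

North District: $1,472,996 · Harbor Ward: $1,519,500 · Meridian Zone: $1,543,812 · Riverside Precinct: $1,065,089 · Granite Borough: $467,393

Combined lane-miles = 470.2.
Proportional shares (ignoring caps): North District 1,342,310.00; Harbor Ward 1,923,117.21; Meridian Zone 1,406,844.13; Riverside Precinct 970,593.38; Granite Borough 425,925.29.
Capped: Harbor Ward ($1,519,500); remaining pool $4,549,290 reallocated over remaining lane-miles 321.2.
Remaining shares: North District 1,472,995.52 → $1,472,996; Meridian Zone 1,543,812.61 → $1,543,813; Riverside Precinct 1,065,089.07 → $1,065,089; Granite Borough 467,392.81 → $467,393.
Rounding difference −$1 applied to Meridian Zone → $1,543,812.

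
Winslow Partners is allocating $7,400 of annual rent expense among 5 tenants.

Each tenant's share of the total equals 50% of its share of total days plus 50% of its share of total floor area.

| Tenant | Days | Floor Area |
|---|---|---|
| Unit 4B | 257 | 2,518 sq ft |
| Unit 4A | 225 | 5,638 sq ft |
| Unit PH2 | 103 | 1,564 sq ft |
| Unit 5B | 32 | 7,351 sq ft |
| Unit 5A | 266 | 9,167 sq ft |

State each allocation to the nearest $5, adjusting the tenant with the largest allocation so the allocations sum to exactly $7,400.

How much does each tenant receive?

Unit 4B: $1,430 · Unit 4A: $1,740 · Unit PH2: $650 · Unit 5B: $1,170 · Unit 5A: $2,410

Days total 883; floor area total 26,238.
Composite weights (50% days + 50% floor area): Unit 4B 0.1935; Unit 4A 0.2348; Unit PH2 0.0881; Unit 5B 0.1582; Unit 5A 0.3253.
Proportional shares: Unit 4B 1,431.98; Unit 4A 1,737.86; Unit PH2 652.15; Unit 5B 1,170.70; Unit 5A 2,407.31.
Rounded to nearest $5: Unit 4B $1,430; Unit 4A $1,740; Unit PH2 $650; Unit 5B $1,170; Unit 5A $2,405. Sum = $7,395.
Difference $7,400 − $7,395 = +$5 applied to largest allocation (Unit 5A): Unit 5A becomes $2,410.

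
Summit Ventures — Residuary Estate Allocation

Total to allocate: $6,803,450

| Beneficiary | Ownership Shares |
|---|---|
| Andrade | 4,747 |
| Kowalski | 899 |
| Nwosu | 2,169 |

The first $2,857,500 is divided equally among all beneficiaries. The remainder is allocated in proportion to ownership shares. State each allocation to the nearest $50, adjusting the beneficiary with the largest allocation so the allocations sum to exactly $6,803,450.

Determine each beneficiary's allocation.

Andrade: $3,349,400; Kowalski: $1,406,400; Nwosu: $2,047,650

$2,857,500 shared equally gives $952,500 per beneficiary.
Remainder $3,945,950 by ownership shares (total 7,815): Andrade 2,396,855.36 → $2,396,850; Kowalski 453,923.10 → $453,900; Nwosu 1,095,171.54 → $1,095,150.
Rounding difference +$50 on remainder applied to Andrade.
Totals: Andrade $952,500 + $2,396,900 = $3,349,400; Kowalski $952,500 + $453,900 = $1,406,400; Nwosu $952,500 + $1,095,150 = $2,047,650.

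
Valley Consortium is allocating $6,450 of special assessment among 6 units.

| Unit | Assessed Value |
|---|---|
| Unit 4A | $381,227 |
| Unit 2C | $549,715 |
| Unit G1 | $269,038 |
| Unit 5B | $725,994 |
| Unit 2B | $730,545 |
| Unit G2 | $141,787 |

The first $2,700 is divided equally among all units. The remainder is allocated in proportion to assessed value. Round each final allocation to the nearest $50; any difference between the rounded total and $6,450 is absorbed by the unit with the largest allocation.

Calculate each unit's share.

First tranche $2,700 split equally: $450 each.
Remainder $3,750 by assessed value (total 2,798,306): Unit 4A 510.88 → $500; Unit 2C 736.67 → $750; Unit G1 360.54 → $350; Unit 5B 972.90 → $950; Unit 2B 979.00 → $1,000; Unit G2 190.01 → $200.
Totals: Unit 4A $450 + $500 = $950; Unit 2C $450 + $750 = $1,200; Unit G1 $450 + $350 = $800; Unit 5B $450 + $950 = $1,400; Unit 2B $450 + $1,000 = $1,450; Unit G2 $450 + $200 = $650.

Unit 4A: $950 | Unit 2C: $1,200 | Unit G1: $800 | Unit 5B: $1,400 | Unit 2B: $1,450 | Unit G2: $650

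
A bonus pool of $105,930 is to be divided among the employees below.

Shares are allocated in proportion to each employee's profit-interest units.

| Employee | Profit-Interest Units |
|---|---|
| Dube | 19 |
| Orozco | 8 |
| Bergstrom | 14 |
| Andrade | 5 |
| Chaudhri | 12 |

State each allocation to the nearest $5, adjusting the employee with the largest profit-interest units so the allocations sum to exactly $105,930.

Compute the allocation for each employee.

Dube: $34,705; Orozco: $14,610; Bergstrom: $25,570; Andrade: $9,130; Chaudhri: $21,915

Total profit-interest units = 58.
Unrounded shares: Dube 19/58 × $105,930 = 34,701.21; Orozco 8/58 × $105,930 = 14,611.03; Bergstrom 14/58 × $105,930 = 25,569.31; Andrade 5/58 × $105,930 = 9,131.90; Chaudhri 12/58 × $105,930 = 21,916.55.
Rounded to nearest $5: Dube $34,700; Orozco $14,610; Bergstrom $25,570; Andrade $9,130; Chaudhri $21,915. Sum = $105,925.
Difference $105,930 − $105,925 = +$5 applied to largest profit-interest units (Dube): Dube becomes $34,705.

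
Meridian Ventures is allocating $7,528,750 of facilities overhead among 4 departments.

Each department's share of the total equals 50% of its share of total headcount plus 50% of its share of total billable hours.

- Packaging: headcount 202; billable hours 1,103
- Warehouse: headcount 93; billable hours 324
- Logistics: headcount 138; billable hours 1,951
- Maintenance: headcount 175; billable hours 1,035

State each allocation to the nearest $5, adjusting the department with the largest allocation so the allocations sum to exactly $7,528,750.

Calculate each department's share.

Packaging: $2,191,545 | Warehouse: $852,180 | Logistics: $2,518,655 | Maintenance: $1,966,370

Totals — headcount 608, billable hours 4,413.
Blended shares (50% headcount + 50% billable hours): Packaging 0.2911; Warehouse 0.1132; Logistics 0.3345; Maintenance 0.2612.
Raw shares: Packaging 2,191,544.56; Warehouse 852,179.10; Logistics 2,518,655.08; Maintenance 1,966,371.26.
Rounded to nearest $5: Packaging $2,191,545; Warehouse $852,180; Logistics $2,518,655; Maintenance $1,966,370. Sum = $7,528,750.
Sum already equals the total — no adjustment.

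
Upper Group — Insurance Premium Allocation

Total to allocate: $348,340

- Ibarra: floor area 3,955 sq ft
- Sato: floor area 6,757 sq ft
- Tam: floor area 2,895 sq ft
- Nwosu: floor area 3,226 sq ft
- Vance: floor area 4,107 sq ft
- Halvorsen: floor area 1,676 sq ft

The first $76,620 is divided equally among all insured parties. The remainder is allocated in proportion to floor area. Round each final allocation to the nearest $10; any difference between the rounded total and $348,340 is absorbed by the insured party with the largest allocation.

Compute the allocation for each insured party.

Ibarra: $60,290; Sato: $93,950; Tam: $47,550; Nwosu: $51,530; Vance: $62,110; Halvorsen: $32,910

$76,620 shared equally gives $12,770 per insured party.
Remainder $271,720 by floor area (total 22,616): Ibarra 47,517.36 → $47,520; Sato 81,182.00 → $81,180; Tam 34,781.99 → $34,780; Nwosu 38,758.79 → $38,760; Vance 49,343.56 → $49,340; Halvorsen 20,136.31 → $20,140.
Totals: Ibarra $12,770 + $47,520 = $60,290; Sato $12,770 + $81,180 = $93,950; Tam $12,770 + $34,780 = $47,550; Nwosu $12,770 + $38,760 = $51,530; Vance $12,770 + $49,340 = $62,110; Halvorsen $12,770 + $20,140 = $32,910.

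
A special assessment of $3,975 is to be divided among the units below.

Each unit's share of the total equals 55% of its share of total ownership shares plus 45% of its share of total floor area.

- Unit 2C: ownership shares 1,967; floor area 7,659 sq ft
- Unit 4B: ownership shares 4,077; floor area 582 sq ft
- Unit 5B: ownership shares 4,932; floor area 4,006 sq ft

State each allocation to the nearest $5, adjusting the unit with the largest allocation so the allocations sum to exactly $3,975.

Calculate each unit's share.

Ownership shares total 10,976; floor area total 12,247.
Blended shares (55% ownership shares + 45% floor area): Unit 2C 0.3800; Unit 4B 0.2257; Unit 5B 0.3943.
Pro-rata amounts: Unit 2C 1,510.44; Unit 4B 897.08; Unit 5B 1,567.48.
Rounded to nearest $5: Unit 2C $1,510; Unit 4B $895; Unit 5B $1,565. Sum = $3,970.
Difference $3,975 − $3,970 = +$5 applied to largest allocation (Unit 5B): Unit 5B becomes $1,570.

Unit 2C: $1,510 · Unit 4B: $895 · Unit 5B: $1,570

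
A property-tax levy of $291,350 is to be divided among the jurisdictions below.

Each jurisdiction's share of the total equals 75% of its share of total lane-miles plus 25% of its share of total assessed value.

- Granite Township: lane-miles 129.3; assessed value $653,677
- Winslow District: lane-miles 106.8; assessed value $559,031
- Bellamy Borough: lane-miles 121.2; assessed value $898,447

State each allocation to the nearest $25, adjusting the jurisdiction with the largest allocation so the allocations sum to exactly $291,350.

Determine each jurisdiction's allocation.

Granite Township: $101,625 · Winslow District: $84,600 · Bellamy Borough: $105,125

Lane-miles total 357.3; assessed value total 2,111,155.
Blended shares (75% lane-miles + 25% assessed value): Granite Township 0.3488; Winslow District 0.2904; Bellamy Borough 0.3608.
Raw shares: Granite Township 101,628.15; Winslow District 84,602.51; Bellamy Borough 105,119.34.
Rounded to nearest $25: Granite Township $101,625; Winslow District $84,600; Bellamy Borough $105,125. Sum = $291,350.
Rounded total matches; no reconciliation needed.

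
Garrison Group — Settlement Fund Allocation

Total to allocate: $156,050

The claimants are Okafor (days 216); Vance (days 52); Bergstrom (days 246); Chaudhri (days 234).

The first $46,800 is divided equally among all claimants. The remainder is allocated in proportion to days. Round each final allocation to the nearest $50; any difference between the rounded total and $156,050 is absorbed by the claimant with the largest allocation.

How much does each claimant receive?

First tranche $46,800 split equally: $11,700 each.
Remainder $109,250 by days (total 748): Okafor 31,548.13 → $31,550; Vance 7,594.92 → $7,600; Bergstrom 35,929.81 → $35,950; Chaudhri 34,177.14 → $34,200.
Rounding difference −$50 on remainder applied to Bergstrom.
Totals: Okafor $11,700 + $31,550 = $43,250; Vance $11,700 + $7,600 = $19,300; Bergstrom $11,700 + $35,900 = $47,600; Chaudhri $11,700 + $34,200 = $45,900.

Okafor: $43,250 | Vance: $19,300 | Bergstrom: $47,600 | Chaudhri: $45,900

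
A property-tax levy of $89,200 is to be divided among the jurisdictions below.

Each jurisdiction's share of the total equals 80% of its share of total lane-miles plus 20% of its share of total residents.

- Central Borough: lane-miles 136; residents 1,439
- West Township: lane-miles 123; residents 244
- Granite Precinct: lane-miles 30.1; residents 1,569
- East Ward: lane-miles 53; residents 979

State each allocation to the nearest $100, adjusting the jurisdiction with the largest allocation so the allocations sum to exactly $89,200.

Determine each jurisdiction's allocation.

Totals — lane-miles 342.1, residents 4,231.
Composite weights (80% lane-miles + 20% residents): Central Borough 0.3861; West Township 0.2992; Granite Precinct 0.1446; East Ward 0.1702.
Unrounded shares: Central Borough 34,436.32; West Township 26,685.88; Granite Precinct 12,894.36; East Ward 15,183.43.
Rounded to nearest $100: Central Borough $34,400; West Township $26,700; Granite Precinct $12,900; East Ward $15,200. Sum = $89,200.
No rounding difference to absorb.

Central Borough: $34,400; West Township: $26,700; Granite Precinct: $12,900; East Ward: $15,200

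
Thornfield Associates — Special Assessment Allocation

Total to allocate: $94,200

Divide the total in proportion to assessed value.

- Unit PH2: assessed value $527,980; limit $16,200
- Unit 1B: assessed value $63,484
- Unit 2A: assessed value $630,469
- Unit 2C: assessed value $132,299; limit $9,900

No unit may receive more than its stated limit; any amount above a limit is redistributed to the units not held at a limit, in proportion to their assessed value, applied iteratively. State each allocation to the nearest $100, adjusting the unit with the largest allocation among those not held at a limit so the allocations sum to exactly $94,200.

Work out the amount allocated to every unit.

Unit PH2: $16,200; Unit 1B: $6,200; Unit 2A: $61,900; Unit 2C: $9,900

Assessed value total: 1,354,232.
Unconstrained shares: Unit PH2 36,726.14; Unit 1B 4,415.93; Unit 2A 43,855.25; Unit 2C 9,202.68.
Held at cap: Unit PH2 ($16,200); balance $78,000 reallocated over remaining assessed value 826,252.
Held at cap: Unit 2C ($9,900); balance $68,100 reallocated over remaining assessed value 693,953.
Redistributed shares: Unit 1B 6,229.90 → $6,200; Unit 2A 61,870.10 → $61,900.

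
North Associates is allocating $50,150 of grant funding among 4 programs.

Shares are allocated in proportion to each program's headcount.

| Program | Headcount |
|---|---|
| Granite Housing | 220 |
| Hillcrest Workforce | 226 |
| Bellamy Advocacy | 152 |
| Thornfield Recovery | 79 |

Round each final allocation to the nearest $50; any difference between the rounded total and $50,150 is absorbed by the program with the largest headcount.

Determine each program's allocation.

Sum of headcount: 220 + 226 + 152 + 79 = 677.
Raw shares: Granite Housing 16,296.90; Hillcrest Workforce 16,741.36; Bellamy Advocacy 11,259.68; Thornfield Recovery 5,852.07.
After rounding ($50): Granite Housing $16,300; Hillcrest Workforce $16,750; Bellamy Advocacy $11,250; Thornfield Recovery $5,850. Sum = $50,150.
Sum already equals the total — no adjustment.

Granite Housing: $16,300; Hillcrest Workforce: $16,750; Bellamy Advocacy: $11,250; Thornfield Recovery: $5,850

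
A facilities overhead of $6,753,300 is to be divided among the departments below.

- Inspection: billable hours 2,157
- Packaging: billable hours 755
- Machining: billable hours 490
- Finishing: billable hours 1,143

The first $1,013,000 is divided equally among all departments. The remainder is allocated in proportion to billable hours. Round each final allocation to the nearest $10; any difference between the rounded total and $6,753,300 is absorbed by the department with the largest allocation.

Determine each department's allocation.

Inspection: $2,977,520 | Packaging: $1,206,810 | Machining: $872,120 | Finishing: $1,696,850

First tranche $1,013,000 split equally: $253,250 each.
Remainder $5,740,300 by billable hours (total 4,545): Inspection 2,724,274.39 → $2,724,270; Packaging 953,559.19 → $953,560; Machining 618,866.23 → $618,870; Finishing 1,443,600.20 → $1,443,600.
Totals: Inspection $253,250 + $2,724,270 = $2,977,520; Packaging $253,250 + $953,560 = $1,206,810; Machining $253,250 + $618,870 = $872,120; Finishing $253,250 + $1,443,600 = $1,696,850.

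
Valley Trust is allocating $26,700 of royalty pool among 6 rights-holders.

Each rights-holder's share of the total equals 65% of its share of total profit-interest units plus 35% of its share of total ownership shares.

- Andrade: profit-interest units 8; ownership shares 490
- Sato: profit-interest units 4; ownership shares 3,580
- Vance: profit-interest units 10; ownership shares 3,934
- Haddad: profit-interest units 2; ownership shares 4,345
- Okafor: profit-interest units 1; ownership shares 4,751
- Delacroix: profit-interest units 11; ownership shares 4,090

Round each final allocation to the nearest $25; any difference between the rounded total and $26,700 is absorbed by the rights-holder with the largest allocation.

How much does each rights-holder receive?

Profit-interest units total 36; ownership shares total 21,190.
Combined weights (65% profit-interest units + 35% ownership shares): Andrade 0.1525; Sato 0.1314; Vance 0.2455; Haddad 0.1079; Okafor 0.0965; Delacroix 0.2662.
Proportional shares: Andrade 4,072.76; Sato 3,507.15; Vance 6,555.77; Haddad 2,880.35; Okafor 2,577.32; Delacroix 7,106.65.
Rounded to nearest $25: Andrade $4,075; Sato $3,500; Vance $6,550; Haddad $2,875; Okafor $2,575; Delacroix $7,100. Sum = $26,675.
Difference $26,700 − $26,675 = +$25 applied to largest allocation (Delacroix): Delacroix becomes $7,125.

Andrade: $4,075; Sato: $3,500; Vance: $6,550; Haddad: $2,875; Okafor: $2,575; Delacroix: $7,125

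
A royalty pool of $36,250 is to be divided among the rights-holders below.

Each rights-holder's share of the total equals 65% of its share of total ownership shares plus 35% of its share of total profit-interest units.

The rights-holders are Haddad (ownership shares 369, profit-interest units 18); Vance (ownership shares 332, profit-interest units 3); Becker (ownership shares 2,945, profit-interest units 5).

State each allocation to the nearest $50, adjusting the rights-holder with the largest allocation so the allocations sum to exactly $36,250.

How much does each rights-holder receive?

Haddad: $11,150 · Vance: $3,600 · Becker: $21,500

Ownership shares total 3,646; profit-interest units total 26.
Composite weights (65% ownership shares + 35% profit-interest units): Haddad 0.3081; Vance 0.0996; Becker 0.5923.
Pro-rata amounts: Haddad 11,168.34; Vance 3,609.51; Becker 21,472.15.
After rounding ($50): Haddad $11,150; Vance $3,600; Becker $21,450. Sum = $36,200.
Difference $36,250 − $36,200 = +$50 applied to largest allocation (Becker): Becker becomes $21,500.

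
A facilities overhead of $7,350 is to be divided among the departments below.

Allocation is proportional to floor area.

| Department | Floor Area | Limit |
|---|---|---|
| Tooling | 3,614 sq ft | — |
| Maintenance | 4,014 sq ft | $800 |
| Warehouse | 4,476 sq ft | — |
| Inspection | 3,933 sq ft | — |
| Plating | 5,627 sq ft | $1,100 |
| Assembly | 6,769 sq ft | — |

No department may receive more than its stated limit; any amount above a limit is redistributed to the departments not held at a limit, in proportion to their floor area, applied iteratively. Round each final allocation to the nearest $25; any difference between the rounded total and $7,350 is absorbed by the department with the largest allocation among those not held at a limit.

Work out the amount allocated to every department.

Combined floor area = 28,433.
Unconstrained shares: Tooling 934.23; Maintenance 1,037.63; Warehouse 1,157.06; Inspection 1,016.69; Plating 1,454.59; Assembly 1,749.80.
Cap binds for Maintenance ($800), Plating ($1,100); residual $5,450 reallocated over remaining floor area 18,792.
Remaining shares: Tooling 1,048.12 → $1,050; Warehouse 1,298.12 → $1,300; Inspection 1,140.64 → $1,150; Assembly 1,963.13 → $1,975.
Rounding difference −$25 applied to Assembly → $1,950.

Tooling: $1,050; Maintenance: $800; Warehouse: $1,300; Inspection: $1,150; Plating: $1,100; Assembly: $1,950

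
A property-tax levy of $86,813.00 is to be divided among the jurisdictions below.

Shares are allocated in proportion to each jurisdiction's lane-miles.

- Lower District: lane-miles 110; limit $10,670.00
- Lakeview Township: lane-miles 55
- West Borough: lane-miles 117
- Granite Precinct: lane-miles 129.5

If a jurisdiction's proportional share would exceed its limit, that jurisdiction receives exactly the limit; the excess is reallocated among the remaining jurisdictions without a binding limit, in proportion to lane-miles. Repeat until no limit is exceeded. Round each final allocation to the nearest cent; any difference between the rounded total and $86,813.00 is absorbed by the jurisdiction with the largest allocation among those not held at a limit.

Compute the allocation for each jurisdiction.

Total lane-miles = 411.5.
Unconstrained shares: Lower District 23,206.3913; Lakeview Township 11,603.1956; West Borough 24,683.1616; Granite Precinct 27,320.2515.
Held at cap: Lower District ($10,670.00); residual $76,143.00 reallocated over remaining lane-miles 301.5.
Remaining shares: Lakeview Township 13,890.0995 → $13,890.10; West Borough 29,548.0299 → $29,548.03; Granite Precinct 32,704.8706 → $32,704.87.

Lower District: $10,670.00 | Lakeview Township: $13,890.10 | West Borough: $29,548.03 | Granite Precinct: $32,704.87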